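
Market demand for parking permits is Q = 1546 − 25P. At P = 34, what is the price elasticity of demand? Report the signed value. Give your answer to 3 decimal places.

-1.221

At P = 34, Q = 696.
dQ/dP = −25.
ε = (dQ/dP)(P/Q) = (-25)(34/696).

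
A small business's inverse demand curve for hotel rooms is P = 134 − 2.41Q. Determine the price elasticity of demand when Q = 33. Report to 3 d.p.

-0.685

At Q = 33, P = 134 − 2.41(33) = 54.47.
dP/dQ = −2.41, so dQ/dP = 1/(−2.41) = -0.415.
ε = (dQ/dP)(P/Q) = (-0.415)(54.47/33).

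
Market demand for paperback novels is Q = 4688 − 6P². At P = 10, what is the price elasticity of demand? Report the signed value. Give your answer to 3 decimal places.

At P = 10, Q = 4088.
dQ/dP = −12P = -120.
ε = (dQ/dP)(P/Q) = (-120)(10/4088).
|ε| < 1, so demand is inelastic at this price.

-0.294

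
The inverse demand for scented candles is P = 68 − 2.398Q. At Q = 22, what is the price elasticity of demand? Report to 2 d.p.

At Q = 22, P = 68 − 2.398(22) = 15.24.
dP/dQ = −2.398, so dQ/dP = 1/(−2.398) = -0.417.
ε = (dQ/dP)(P/Q) = (-0.417)(15.24/22).

-0.29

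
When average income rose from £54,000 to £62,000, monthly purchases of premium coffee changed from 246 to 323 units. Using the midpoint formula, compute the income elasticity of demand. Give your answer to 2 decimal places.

ΔQ = 77, ΔI = 8000. Midpoints: Ī = 58,000, Q̄ = 284.5.
ε_I = (ΔQ/ΔI)(Ī/Q̄) = (77/8000)(58000/284.5).
ε_I > 0, so the good is normal.

1.96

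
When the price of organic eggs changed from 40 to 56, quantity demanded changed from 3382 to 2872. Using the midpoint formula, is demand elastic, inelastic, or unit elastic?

inelastic

Arc ε ≈ -0.489.
|ε| = 0.49 < 1.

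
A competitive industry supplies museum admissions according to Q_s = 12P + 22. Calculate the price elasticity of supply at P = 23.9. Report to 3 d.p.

0.929

At P = 23.9, Q_s = 308.80.
dQ_s/dP = 12.
ε_s = (dQ_s/dP)(P/Q_s) = (12)(23.9/308.80).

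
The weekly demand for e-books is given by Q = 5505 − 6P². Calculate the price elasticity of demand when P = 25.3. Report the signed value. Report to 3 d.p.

-4.615

At P = 25.3, Q = 1664.460.
dQ/dP = −12P = -303.600.
ε = (dQ/dP)(P/Q) = (-303.600)(25.3/1664.460).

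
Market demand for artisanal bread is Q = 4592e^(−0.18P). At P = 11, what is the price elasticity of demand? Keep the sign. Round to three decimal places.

-1.980

At P = 11, Q = 634.014.
dQ/dP = −0.18·4592e^(−0.18P) = −0.18Q = -114.123.
ε = (dQ/dP)(P/Q) = (-114.123)(11/634.014).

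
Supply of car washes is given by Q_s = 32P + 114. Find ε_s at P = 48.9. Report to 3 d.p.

0.932

At P = 48.9, Q_s = 1678.80.
dQ_s/dP = 32.
ε_s = (dQ_s/dP)(P/Q_s) = (32)(48.9/1678.80).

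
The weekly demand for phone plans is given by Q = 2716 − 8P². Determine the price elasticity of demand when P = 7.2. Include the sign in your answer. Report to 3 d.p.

At P = 7.2, Q = 2301.280.
dQ/dP = −16P = -115.200.
ε = (dQ/dP)(P/Q) = (-115.200)(7.2/2301.280).

-0.360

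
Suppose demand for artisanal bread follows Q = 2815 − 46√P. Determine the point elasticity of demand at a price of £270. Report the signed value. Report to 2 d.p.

At P = 270, Q = 2059.143.
dQ/dP = −46/(2√P) = -1.400.
ε = (dQ/dP)(P/Q) = (-1.400)(270/2059.143).
|ε| < 1, so demand is inelastic at this price.

-0.18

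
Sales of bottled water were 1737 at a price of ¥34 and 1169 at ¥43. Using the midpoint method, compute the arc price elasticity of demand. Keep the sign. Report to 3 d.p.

-1.672

ΔQ = 1169 − 1737 = -568; ΔP = 43 − 34 = 9.
Midpoints: P̄ = 38.50, Q̄ = 1453.0.
ε = (ΔQ/ΔP)(P̄/Q̄) = (-568/9)(38.50/1453.0).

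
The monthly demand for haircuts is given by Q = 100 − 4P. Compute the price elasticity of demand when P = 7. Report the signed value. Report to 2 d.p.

At P = 7, Q = 72.
dQ/dP = −4.
ε = (dQ/dP)(P/Q) = (-4)(7/72).

-0.39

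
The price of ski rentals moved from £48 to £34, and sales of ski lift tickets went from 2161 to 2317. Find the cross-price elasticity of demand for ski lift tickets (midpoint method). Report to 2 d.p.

ΔQ_x = 2317 − 2161 = 156; ΔP_y = 34 − 48 = -14.
Midpoints: P̄_y = 41.00, Q̄_x = 2239.0.
ε_xy = (ΔQ_x/ΔP_y)(P̄_y/Q̄_x) = (156/-14)(41.00/2239.0).

-0.20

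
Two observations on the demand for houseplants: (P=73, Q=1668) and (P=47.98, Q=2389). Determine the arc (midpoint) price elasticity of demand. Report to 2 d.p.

ΔQ = 2389 − 1668 = 721; ΔP = 47.98 − 73 = -25.02.
Midpoints: P̄ = 60.49, Q̄ = 2028.5.
ε = (ΔQ/ΔP)(P̄/Q̄) = (721/-25.02)(60.49/2028.5).

-0.86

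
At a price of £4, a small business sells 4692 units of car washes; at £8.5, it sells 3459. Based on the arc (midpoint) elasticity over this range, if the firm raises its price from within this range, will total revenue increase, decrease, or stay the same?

Arc ε = (-1233/4.5)(6.25/4075.5) ≈ -0.420.
|ε| = 0.42 < 1, so demand is inelastic. A price rise therefore raises total revenue.

increase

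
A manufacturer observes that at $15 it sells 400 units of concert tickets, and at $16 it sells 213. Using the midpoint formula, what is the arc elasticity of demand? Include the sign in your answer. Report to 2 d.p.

-9.46

ΔQ = 213 − 400 = -187; ΔP = 16 − 15 = 1.
Midpoints: P̄ = 15.50, Q̄ = 306.5.
ε = (ΔQ/ΔP)(P̄/Q̄) = (-187/1)(15.50/306.5).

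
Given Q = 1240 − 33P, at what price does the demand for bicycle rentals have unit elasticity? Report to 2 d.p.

18.79

For linear demand Q = a − bP, ε = −bP/(a − bP). |ε| = 1 when bP = a − bP, i.e. P = a/(2b).
P = 1240/(2·33) = 1240/66 = 18.7879.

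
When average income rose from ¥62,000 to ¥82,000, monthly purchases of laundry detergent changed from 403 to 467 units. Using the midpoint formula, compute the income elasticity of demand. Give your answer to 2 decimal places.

0.53

ΔQ = 64, ΔI = 20000. Midpoints: Ī = 72,000, Q̄ = 435.0.
ε_I = (ΔQ/ΔI)(Ī/Q̄) = (64/20000)(72000/435.0).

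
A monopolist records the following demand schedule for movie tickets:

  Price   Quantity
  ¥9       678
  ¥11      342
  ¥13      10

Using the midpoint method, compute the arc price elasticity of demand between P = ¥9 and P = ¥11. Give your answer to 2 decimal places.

-3.29

At P = 9, Q = 678; at P = 11, Q = 342.
ΔQ = -336, ΔP = 2. Midpoints: P̄ = 10.00, Q̄ = 510.0.
ε = (ΔQ/ΔP)(P̄/Q̄) = (-336/2)(10.00/510.0).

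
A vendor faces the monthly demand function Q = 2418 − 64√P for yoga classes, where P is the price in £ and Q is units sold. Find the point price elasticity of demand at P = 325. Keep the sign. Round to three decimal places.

At P = 325, Q = 1264.224.
dQ/dP = −64/(2√P) = -1.775.
ε = (dQ/dP)(P/Q) = (-1.775)(325/1264.224).

-0.456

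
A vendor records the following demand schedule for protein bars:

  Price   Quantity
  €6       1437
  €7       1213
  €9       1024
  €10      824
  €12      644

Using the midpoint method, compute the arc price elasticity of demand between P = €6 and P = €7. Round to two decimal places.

At P = 6, Q = 1437; at P = 7, Q = 1213.
ΔQ = -224, ΔP = 1. Midpoints: P̄ = 6.50, Q̄ = 1325.0.
ε = (ΔQ/ΔP)(P̄/Q̄) = (-224/1)(6.50/1325.0).

-1.10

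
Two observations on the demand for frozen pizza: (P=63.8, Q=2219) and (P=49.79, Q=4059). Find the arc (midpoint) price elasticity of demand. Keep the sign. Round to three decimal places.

ΔQ = 4059 − 2219 = 1840; ΔP = 49.79 − 63.8 = -14.01.
Midpoints: P̄ = 56.80, Q̄ = 3139.0.
ε = (ΔQ/ΔP)(P̄/Q̄) = (1840/-14.01)(56.80/3139.0).

-2.376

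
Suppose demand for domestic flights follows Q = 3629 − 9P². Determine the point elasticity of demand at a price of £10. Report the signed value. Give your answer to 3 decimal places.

-0.660

At P = 10, Q = 2729.
dQ/dP = −18P = -180.
ε = (dQ/dP)(P/Q) = (-180)(10/2729).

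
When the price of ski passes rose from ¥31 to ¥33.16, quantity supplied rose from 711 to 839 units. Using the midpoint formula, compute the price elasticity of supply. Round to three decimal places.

ΔQ = 839 − 711 = 128; ΔP = 33.16 − 31 = 2.16.
Midpoints: P̄ = 32.08, Q̄ = 775.0.
ε_s = (ΔQ/ΔP)(P̄/Q̄) = (128/2.16)(32.08/775.0).

2.453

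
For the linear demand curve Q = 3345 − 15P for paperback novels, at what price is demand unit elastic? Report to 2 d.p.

111.50

For linear demand Q = a − bP, ε = −bP/(a − bP). |ε| = 1 when bP = a − bP, i.e. P = a/(2b).
P = 3345/(2·15) = 3345/30 = 111.5000.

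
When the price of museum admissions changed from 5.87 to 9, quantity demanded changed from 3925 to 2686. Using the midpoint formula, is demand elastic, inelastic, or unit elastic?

inelastic

Arc ε ≈ -0.890.
|ε| = 0.89 < 1.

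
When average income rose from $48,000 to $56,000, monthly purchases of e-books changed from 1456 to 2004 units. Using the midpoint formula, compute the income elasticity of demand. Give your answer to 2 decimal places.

ΔQ = 548, ΔI = 8000. Midpoints: Ī = 52,000, Q̄ = 1730.0.
ε_I = (ΔQ/ΔI)(Ī/Q̄) = (548/8000)(52000/1730.0).
ε_I > 0, so the good is normal.

2.06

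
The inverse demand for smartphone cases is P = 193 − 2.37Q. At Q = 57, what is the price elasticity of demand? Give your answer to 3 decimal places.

At Q = 57, P = 193 − 2.37(57) = 57.91.
dP/dQ = −2.37, so dQ/dP = 1/(−2.37) = -0.422.
ε = (dQ/dP)(P/Q) = (-0.422)(57.91/57).

-0.429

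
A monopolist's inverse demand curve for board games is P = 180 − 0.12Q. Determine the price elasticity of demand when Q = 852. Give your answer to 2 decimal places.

-0.76

At Q = 852, P = 180 − 0.12(852) = 77.76.
dP/dQ = −0.12, so dQ/dP = 1/(−0.12) = -8.333.
ε = (dQ/dP)(P/Q) = (-8.333)(77.76/852).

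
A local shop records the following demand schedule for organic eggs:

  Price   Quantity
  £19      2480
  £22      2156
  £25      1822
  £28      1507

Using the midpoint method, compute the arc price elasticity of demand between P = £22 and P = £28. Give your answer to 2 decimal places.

-1.48

At P = 22, Q = 2156; at P = 28, Q = 1507.
ΔQ = -649, ΔP = 6. Midpoints: P̄ = 25.00, Q̄ = 1831.5.
ε = (ΔQ/ΔP)(P̄/Q̄) = (-649/6)(25.00/1831.5).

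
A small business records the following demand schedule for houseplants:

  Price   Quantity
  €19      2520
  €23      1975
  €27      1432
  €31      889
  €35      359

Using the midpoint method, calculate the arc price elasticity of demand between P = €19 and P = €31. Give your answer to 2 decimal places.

At P = 19, Q = 2520; at P = 31, Q = 889.
ΔQ = -1631, ΔP = 12. Midpoints: P̄ = 25.00, Q̄ = 1704.5.
ε = (ΔQ/ΔP)(P̄/Q̄) = (-1631/12)(25.00/1704.5).

-1.99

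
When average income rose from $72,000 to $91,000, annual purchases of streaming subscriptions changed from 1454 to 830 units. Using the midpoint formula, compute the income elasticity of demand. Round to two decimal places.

-2.34

ΔQ = -624, ΔI = 19000. Midpoints: Ī = 81,500, Q̄ = 1142.0.
ε_I = (ΔQ/ΔI)(Ī/Q̄) = (-624/19000)(81500/1142.0).
ε_I < 0, so the good is inferior.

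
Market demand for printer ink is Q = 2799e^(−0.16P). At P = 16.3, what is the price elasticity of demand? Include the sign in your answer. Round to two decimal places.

-2.61

At P = 16.3, Q = 206.235.
dQ/dP = −0.16·2799e^(−0.16P) = −0.16Q = -32.998.
ε = (dQ/dP)(P/Q) = (-32.998)(16.3/206.235).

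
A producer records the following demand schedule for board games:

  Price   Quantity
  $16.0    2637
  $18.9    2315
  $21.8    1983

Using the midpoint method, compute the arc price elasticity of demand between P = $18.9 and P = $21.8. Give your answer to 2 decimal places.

-1.08

At P = 18.9, Q = 2315; at P = 21.8, Q = 1983.
ΔQ = -332, ΔP = 2.9. Midpoints: P̄ = 20.35, Q̄ = 2149.0.
ε = (ΔQ/ΔP)(P̄/Q̄) = (-332/2.9)(20.35/2149.0).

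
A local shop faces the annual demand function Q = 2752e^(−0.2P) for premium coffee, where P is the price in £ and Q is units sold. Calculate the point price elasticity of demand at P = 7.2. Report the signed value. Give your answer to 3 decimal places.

At P = 7.2, Q = 652.025.
dQ/dP = −0.2·2752e^(−0.2P) = −0.2Q = -130.405.
ε = (dQ/dP)(P/Q) = (-130.405)(7.2/652.025).
|ε| > 1, so demand is elastic at this price.

-1.440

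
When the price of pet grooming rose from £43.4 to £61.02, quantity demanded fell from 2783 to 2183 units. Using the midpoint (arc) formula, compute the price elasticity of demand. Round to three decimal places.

-0.716

ΔQ = 2183 − 2783 = -600; ΔP = 61.02 − 43.4 = 17.62.
Midpoints: P̄ = 52.21, Q̄ = 2483.0.
ε = (ΔQ/ΔP)(P̄/Q̄) = (-600/17.62)(52.21/2483.0).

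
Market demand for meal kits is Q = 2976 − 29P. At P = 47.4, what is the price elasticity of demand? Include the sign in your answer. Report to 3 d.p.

-0.858

At P = 47.4, Q = 1601.400.
dQ/dP = −29.
ε = (dQ/dP)(P/Q) = (-29)(47.4/1601.400).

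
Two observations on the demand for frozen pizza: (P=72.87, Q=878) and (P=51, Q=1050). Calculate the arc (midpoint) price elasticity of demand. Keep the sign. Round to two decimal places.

ΔQ = 1050 − 878 = 172; ΔP = 51 − 72.87 = -21.87.
Midpoints: P̄ = 61.94, Q̄ = 964.0.
ε = (ΔQ/ΔP)(P̄/Q̄) = (172/-21.87)(61.94/964.0).

-0.51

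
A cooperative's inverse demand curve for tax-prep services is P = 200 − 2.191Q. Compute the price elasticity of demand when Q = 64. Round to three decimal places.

At Q = 64, P = 200 − 2.191(64) = 59.78.
dP/dQ = −2.191, so dQ/dP = 1/(−2.191) = -0.456.
ε = (dQ/dP)(P/Q) = (-0.456)(59.78/64).

-0.426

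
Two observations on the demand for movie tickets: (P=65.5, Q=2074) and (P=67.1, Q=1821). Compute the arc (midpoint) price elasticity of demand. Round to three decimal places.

ΔQ = 1821 − 2074 = -253; ΔP = 67.1 − 65.5 = 1.6.
Midpoints: P̄ = 66.30, Q̄ = 1947.5.
ε = (ΔQ/ΔP)(P̄/Q̄) = (-253/1.6)(66.30/1947.5).

-5.383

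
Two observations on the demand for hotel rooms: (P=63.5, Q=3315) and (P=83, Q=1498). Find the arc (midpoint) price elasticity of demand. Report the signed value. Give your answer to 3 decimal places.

ΔQ = 1498 − 3315 = -1817; ΔP = 83 − 63.5 = 19.5.
Midpoints: P̄ = 73.25, Q̄ = 2406.5.
ε = (ΔQ/ΔP)(P̄/Q̄) = (-1817/19.5)(73.25/2406.5).

-2.836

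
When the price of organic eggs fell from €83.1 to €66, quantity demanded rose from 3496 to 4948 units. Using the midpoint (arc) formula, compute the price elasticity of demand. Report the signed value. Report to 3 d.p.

ΔQ = 4948 − 3496 = 1452; ΔP = 66 − 83.1 = -17.1.
Midpoints: P̄ = 74.55, Q̄ = 4222.0.
ε = (ΔQ/ΔP)(P̄/Q̄) = (1452/-17.1)(74.55/4222.0).

-1.499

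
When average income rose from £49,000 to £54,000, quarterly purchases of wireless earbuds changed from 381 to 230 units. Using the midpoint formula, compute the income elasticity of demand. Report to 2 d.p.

-5.09

ΔQ = -151, ΔI = 5000. Midpoints: Ī = 51,500, Q̄ = 305.5.
ε_I = (ΔQ/ΔI)(Ī/Q̄) = (-151/5000)(51500/305.5).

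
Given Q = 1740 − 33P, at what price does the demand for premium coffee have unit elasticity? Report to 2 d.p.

For linear demand Q = a − bP, ε = −bP/(a − bP). |ε| = 1 when bP = a − bP, i.e. P = a/(2b).
P = 1740/(2·33) = 1740/66 = 26.3636.

26.36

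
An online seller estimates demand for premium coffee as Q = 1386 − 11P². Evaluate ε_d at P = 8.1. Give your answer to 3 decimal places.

At P = 8.1, Q = 664.290.
dQ/dP = −22P = -178.200.
ε = (dQ/dP)(P/Q) = (-178.200)(8.1/664.290).
|ε| > 1, so demand is elastic at this price.

-2.173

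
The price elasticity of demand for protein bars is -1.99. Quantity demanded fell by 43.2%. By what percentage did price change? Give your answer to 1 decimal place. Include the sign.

21.7%

%ΔP ≈ %ΔQ / ε = (-43.2%)/(-1.99) = 21.71%.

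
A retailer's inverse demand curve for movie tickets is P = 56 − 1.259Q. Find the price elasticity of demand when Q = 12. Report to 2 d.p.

-2.71

At Q = 12, P = 56 − 1.259(12) = 40.89.
dP/dQ = −1.259, so dQ/dP = 1/(−1.259) = -0.794.
ε = (dQ/dP)(P/Q) = (-0.794)(40.89/12).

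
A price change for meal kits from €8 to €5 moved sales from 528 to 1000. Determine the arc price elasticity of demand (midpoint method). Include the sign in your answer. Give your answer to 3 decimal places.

-1.339

ΔQ = 1000 − 528 = 472; ΔP = 5 − 8 = -3.
Midpoints: P̄ = 6.50, Q̄ = 764.0.
ε = (ΔQ/ΔP)(P̄/Q̄) = (472/-3)(6.50/764.0).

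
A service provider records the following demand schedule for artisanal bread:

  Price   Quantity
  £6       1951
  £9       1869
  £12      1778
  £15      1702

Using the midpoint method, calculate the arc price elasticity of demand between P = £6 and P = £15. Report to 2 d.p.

At P = 6, Q = 1951; at P = 15, Q = 1702.
ΔQ = -249, ΔP = 9. Midpoints: P̄ = 10.50, Q̄ = 1826.5.
ε = (ΔQ/ΔP)(P̄/Q̄) = (-249/9)(10.50/1826.5).

-0.16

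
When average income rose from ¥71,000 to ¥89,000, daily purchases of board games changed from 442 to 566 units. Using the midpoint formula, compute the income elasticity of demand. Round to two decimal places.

ΔQ = 124, ΔI = 18000. Midpoints: Ī = 80,000, Q̄ = 504.0.
ε_I = (ΔQ/ΔI)(Ī/Q̄) = (124/18000)(80000/504.0).

1.09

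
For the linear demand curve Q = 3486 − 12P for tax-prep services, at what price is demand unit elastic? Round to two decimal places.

For linear demand Q = a − bP, ε = −bP/(a − bP). |ε| = 1 when bP = a − bP, i.e. P = a/(2b).
P = 3486/(2·12) = 3486/24 = 145.2500.

145.25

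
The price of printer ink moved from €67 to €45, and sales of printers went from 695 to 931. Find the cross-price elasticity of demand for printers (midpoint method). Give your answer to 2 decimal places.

-0.74

ΔQ_x = 931 − 695 = 236; ΔP_y = 45 − 67 = -22.
Midpoints: P̄_y = 56.00, Q̄_x = 813.0.
ε_xy = (ΔQ_x/ΔP_y)(P̄_y/Q̄_x) = (236/-22)(56.00/813.0).
ε_xy < 0, so the goods are complements.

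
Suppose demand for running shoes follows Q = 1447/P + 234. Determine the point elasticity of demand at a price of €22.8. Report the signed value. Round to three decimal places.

-0.213

At P = 22.8, Q = 297.465.
dQ/dP = −1447/P² = -2.784.
ε = (dQ/dP)(P/Q) = (-2.784)(22.8/297.465).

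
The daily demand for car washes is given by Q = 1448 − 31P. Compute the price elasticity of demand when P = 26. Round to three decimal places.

At P = 26, Q = 642.
dQ/dP = −31.
ε = (dQ/dP)(P/Q) = (-31)(26/642).

-1.255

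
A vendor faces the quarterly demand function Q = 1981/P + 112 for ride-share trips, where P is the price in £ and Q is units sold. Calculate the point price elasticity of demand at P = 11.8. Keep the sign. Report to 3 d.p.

-0.600

At P = 11.8, Q = 279.881.
dQ/dP = −1981/P² = -14.227.
ε = (dQ/dP)(P/Q) = (-14.227)(11.8/279.881).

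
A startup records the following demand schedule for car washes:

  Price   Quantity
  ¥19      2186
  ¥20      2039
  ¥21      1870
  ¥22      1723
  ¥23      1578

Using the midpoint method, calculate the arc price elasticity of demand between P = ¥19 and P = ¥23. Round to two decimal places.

-1.70

At P = 19, Q = 2186; at P = 23, Q = 1578.
ΔQ = -608, ΔP = 4. Midpoints: P̄ = 21.00, Q̄ = 1882.0.
ε = (ΔQ/ΔP)(P̄/Q̄) = (-608/4)(21.00/1882.0).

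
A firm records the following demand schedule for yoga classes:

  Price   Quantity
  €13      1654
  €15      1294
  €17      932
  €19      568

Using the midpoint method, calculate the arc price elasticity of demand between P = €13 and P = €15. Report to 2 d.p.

-1.71

At P = 13, Q = 1654; at P = 15, Q = 1294.
ΔQ = -360, ΔP = 2. Midpoints: P̄ = 14.00, Q̄ = 1474.0.
ε = (ΔQ/ΔP)(P̄/Q̄) = (-360/2)(14.00/1474.0).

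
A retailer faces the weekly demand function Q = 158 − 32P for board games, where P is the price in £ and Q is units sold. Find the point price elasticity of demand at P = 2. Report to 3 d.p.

-0.681

At P = 2, Q = 94.
dQ/dP = −32.
ε = (dQ/dP)(P/Q) = (-32)(2/94).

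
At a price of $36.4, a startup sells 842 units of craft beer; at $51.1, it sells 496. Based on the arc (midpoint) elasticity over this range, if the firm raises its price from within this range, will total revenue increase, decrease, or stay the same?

Arc ε = (-346/14.7)(43.75/669.0) ≈ -1.539.
|ε| = 1.54 > 1, so demand is elastic. A price rise therefore reduces total revenue.

decrease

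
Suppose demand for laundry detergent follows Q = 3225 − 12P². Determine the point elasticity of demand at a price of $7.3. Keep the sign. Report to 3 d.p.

At P = 7.3, Q = 2585.520.
dQ/dP = −24P = -175.200.
ε = (dQ/dP)(P/Q) = (-175.200)(7.3/2585.520).
|ε| < 1, so demand is inelastic at this price.

-0.495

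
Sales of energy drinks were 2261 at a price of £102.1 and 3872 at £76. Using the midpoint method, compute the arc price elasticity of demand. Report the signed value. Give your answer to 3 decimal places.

ΔQ = 3872 − 2261 = 1611; ΔP = 76 − 102.1 = -26.1.
Midpoints: P̄ = 89.05, Q̄ = 3066.5.
ε = (ΔQ/ΔP)(P̄/Q̄) = (1611/-26.1)(89.05/3066.5).

-1.792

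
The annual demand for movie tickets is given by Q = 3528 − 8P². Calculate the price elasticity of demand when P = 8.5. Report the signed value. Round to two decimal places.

-0.39

At P = 8.5, Q = 2950.
dQ/dP = −16P = -136.
ε = (dQ/dP)(P/Q) = (-136)(8.5/2950).
|ε| < 1, so demand is inelastic at this price.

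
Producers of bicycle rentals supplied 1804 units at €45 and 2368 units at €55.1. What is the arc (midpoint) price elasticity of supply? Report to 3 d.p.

ΔQ = 2368 − 1804 = 564; ΔP = 55.1 − 45 = 10.1.
Midpoints: P̄ = 50.05, Q̄ = 2086.0.
ε_s = (ΔQ/ΔP)(P̄/Q̄) = (564/10.1)(50.05/2086.0).

1.340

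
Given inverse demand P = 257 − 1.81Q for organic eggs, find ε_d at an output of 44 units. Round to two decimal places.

-2.23

At Q = 44, P = 257 − 1.81(44) = 177.36.
dP/dQ = −1.81, so dQ/dP = 1/(−1.81) = -0.552.
ε = (dQ/dP)(P/Q) = (-0.552)(177.36/44).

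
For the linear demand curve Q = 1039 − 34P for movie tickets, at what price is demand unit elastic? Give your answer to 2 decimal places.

For linear demand Q = a − bP, ε = −bP/(a − bP). |ε| = 1 when bP = a − bP, i.e. P = a/(2b).
P = 1039/(2·34) = 1039/68 = 15.2794.

15.28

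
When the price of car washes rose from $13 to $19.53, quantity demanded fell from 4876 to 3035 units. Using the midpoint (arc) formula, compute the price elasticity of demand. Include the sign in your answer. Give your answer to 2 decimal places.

-1.16

ΔQ = 3035 − 4876 = -1841; ΔP = 19.53 − 13 = 6.53.
Midpoints: P̄ = 16.27, Q̄ = 3955.5.
ε = (ΔQ/ΔP)(P̄/Q̄) = (-1841/6.53)(16.27/3955.5).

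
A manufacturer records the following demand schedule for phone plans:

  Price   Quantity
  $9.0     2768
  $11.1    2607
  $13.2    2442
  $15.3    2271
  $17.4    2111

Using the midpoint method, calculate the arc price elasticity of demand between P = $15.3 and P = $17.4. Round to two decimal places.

At P = 15.3, Q = 2271; at P = 17.4, Q = 2111.
ΔQ = -160, ΔP = 2.1. Midpoints: P̄ = 16.35, Q̄ = 2191.0.
ε = (ΔQ/ΔP)(P̄/Q̄) = (-160/2.1)(16.35/2191.0).

-0.57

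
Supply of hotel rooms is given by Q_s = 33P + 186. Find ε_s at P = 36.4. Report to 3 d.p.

At P = 36.4, Q_s = 1387.20.
dQ_s/dP = 33.
ε_s = (dQ_s/dP)(P/Q_s) = (33)(36.4/1387.20).

0.866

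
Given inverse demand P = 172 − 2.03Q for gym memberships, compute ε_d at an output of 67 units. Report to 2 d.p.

At Q = 67, P = 172 − 2.03(67) = 35.99.
dP/dQ = −2.03, so dQ/dP = 1/(−2.03) = -0.493.
ε = (dQ/dP)(P/Q) = (-0.493)(35.99/67).

-0.26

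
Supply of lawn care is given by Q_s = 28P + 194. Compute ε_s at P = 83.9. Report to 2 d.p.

At P = 83.9, Q_s = 2543.20.
dQ_s/dP = 28.
ε_s = (dQ_s/dP)(P/Q_s) = (28)(83.9/2543.20).

0.92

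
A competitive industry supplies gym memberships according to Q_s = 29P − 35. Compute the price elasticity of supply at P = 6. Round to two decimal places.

1.25

At P = 6, Q_s = 139.
dQ_s/dP = 29.
ε_s = (dQ_s/dP)(P/Q_s) = (29)(6/139).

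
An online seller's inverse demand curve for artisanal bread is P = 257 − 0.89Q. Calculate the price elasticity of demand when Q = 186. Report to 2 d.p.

-0.55

At Q = 186, P = 257 − 0.89(186) = 91.46.
dP/dQ = −0.89, so dQ/dP = 1/(−0.89) = -1.124.
ε = (dQ/dP)(P/Q) = (-1.124)(91.46/186).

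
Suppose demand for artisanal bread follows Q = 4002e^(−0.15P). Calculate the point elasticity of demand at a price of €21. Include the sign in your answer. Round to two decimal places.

At P = 21, Q = 171.494.
dQ/dP = −0.15·4002e^(−0.15P) = −0.15Q = -25.724.
ε = (dQ/dP)(P/Q) = (-25.724)(21/171.494).
|ε| > 1, so demand is elastic at this price.

-3.15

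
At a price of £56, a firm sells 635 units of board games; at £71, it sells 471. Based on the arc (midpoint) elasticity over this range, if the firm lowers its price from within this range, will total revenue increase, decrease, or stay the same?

increase

Arc ε = (-164/15)(63.50/553.0) ≈ -1.255.
|ε| = 1.26 > 1, so demand is elastic. A price cut therefore raises total revenue.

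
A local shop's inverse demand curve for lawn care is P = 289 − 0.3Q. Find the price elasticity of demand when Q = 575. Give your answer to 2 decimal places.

At Q = 575, P = 289 − 0.3(575) = 116.50.
dP/dQ = −0.3, so dQ/dP = 1/(−0.3) = -3.333.
ε = (dQ/dP)(P/Q) = (-3.333)(116.50/575).

-0.68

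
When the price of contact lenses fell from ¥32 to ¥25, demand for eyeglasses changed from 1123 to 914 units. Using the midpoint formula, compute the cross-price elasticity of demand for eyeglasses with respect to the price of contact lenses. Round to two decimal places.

ΔQ_x = 914 − 1123 = -209; ΔP_y = 25 − 32 = -7.
Midpoints: P̄_y = 28.50, Q̄_x = 1018.5.
ε_xy = (ΔQ_x/ΔP_y)(P̄_y/Q̄_x) = (-209/-7)(28.50/1018.5).

0.84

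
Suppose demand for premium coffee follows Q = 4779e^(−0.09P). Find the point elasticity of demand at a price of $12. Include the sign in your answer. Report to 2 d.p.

At P = 12, Q = 1622.927.
dQ/dP = −0.09·4779e^(−0.09P) = −0.09Q = -146.063.
ε = (dQ/dP)(P/Q) = (-146.063)(12/1622.927).

-1.08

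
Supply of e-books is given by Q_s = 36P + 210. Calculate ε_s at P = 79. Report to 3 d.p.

0.931

At P = 79, Q_s = 3054.
dQ_s/dP = 36.
ε_s = (dQ_s/dP)(P/Q_s) = (36)(79/3054).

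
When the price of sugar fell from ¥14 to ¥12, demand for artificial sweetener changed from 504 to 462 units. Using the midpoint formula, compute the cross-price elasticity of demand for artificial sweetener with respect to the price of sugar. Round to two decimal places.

ΔQ_x = 462 − 504 = -42; ΔP_y = 12 − 14 = -2.
Midpoints: P̄_y = 13.00, Q̄_x = 483.0.
ε_xy = (ΔQ_x/ΔP_y)(P̄_y/Q̄_x) = (-42/-2)(13.00/483.0).
ε_xy > 0, so the goods are substitutes.

0.57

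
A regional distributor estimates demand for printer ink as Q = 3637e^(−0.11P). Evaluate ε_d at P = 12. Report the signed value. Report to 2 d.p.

-1.32

At P = 12, Q = 971.571.
dQ/dP = −0.11·3637e^(−0.11P) = −0.11Q = -106.873.
ε = (dQ/dP)(P/Q) = (-106.873)(12/971.571).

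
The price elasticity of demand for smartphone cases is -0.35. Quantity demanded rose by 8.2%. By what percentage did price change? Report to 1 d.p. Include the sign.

-23.4%

%ΔP ≈ %ΔQ / ε = (8.2%)/(-0.35) = -23.43%.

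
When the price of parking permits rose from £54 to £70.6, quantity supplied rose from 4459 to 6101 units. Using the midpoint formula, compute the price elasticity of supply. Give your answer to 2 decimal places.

1.17

ΔQ = 6101 − 4459 = 1642; ΔP = 70.6 − 54 = 16.6.
Midpoints: P̄ = 62.30, Q̄ = 5280.0.
ε_s = (ΔQ/ΔP)(P̄/Q̄) = (1642/16.6)(62.30/5280.0).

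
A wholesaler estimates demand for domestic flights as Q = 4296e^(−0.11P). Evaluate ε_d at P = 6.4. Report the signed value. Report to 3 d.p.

At P = 6.4, Q = 2124.814.
dQ/dP = −0.11·4296e^(−0.11P) = −0.11Q = -233.730.
ε = (dQ/dP)(P/Q) = (-233.730)(6.4/2124.814).

-0.704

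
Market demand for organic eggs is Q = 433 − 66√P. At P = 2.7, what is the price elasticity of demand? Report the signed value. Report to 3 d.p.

-0.167

At P = 2.7, Q = 324.551.
dQ/dP = −66/(2√P) = -20.083.
ε = (dQ/dP)(P/Q) = (-20.083)(2.7/324.551).
|ε| < 1, so demand is inelastic at this price.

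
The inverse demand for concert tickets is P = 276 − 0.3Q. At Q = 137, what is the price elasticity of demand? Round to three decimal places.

At Q = 137, P = 276 − 0.3(137) = 234.90.
dP/dQ = −0.3, so dQ/dP = 1/(−0.3) = -3.333.
ε = (dQ/dP)(P/Q) = (-3.333)(234.90/137).

-5.715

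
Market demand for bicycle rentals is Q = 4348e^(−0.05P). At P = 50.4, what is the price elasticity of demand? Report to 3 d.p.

-2.520

At P = 50.4, Q = 349.838.
dQ/dP = −0.05·4348e^(−0.05P) = −0.05Q = -17.492.
ε = (dQ/dP)(P/Q) = (-17.492)(50.4/349.838).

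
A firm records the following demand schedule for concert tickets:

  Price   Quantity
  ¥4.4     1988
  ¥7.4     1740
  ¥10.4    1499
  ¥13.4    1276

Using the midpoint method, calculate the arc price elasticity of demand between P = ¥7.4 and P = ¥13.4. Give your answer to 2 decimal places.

At P = 7.4, Q = 1740; at P = 13.4, Q = 1276.
ΔQ = -464, ΔP = 6.0. Midpoints: P̄ = 10.40, Q̄ = 1508.0.
ε = (ΔQ/ΔP)(P̄/Q̄) = (-464/6.0)(10.40/1508.0).

-0.53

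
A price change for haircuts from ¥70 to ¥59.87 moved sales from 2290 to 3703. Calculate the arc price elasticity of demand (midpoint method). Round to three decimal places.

ΔQ = 3703 − 2290 = 1413; ΔP = 59.87 − 70 = -10.13.
Midpoints: P̄ = 64.94, Q̄ = 2996.5.
ε = (ΔQ/ΔP)(P̄/Q̄) = (1413/-10.13)(64.94/2996.5).

-3.023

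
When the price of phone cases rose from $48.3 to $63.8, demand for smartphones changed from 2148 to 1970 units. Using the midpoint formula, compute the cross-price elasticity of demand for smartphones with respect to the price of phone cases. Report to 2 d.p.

-0.31

ΔQ_x = 1970 − 2148 = -178; ΔP_y = 63.8 − 48.3 = 15.5.
Midpoints: P̄_y = 56.05, Q̄_x = 2059.0.
ε_xy = (ΔQ_x/ΔP_y)(P̄_y/Q̄_x) = (-178/15.5)(56.05/2059.0).
ε_xy < 0, so the goods are complements.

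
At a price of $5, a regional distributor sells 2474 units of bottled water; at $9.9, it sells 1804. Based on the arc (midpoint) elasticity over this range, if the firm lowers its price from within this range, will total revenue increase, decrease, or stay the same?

Arc ε = (-670/4.9)(7.45/2139.0) ≈ -0.476.
|ε| = 0.48 < 1, so demand is inelastic. A price cut therefore reduces total revenue.

decrease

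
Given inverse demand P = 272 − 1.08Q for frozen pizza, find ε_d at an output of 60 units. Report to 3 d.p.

-3.198

At Q = 60, P = 272 − 1.08(60) = 207.20.
dP/dQ = −1.08, so dQ/dP = 1/(−1.08) = -0.926.
ε = (dQ/dP)(P/Q) = (-0.926)(207.20/60).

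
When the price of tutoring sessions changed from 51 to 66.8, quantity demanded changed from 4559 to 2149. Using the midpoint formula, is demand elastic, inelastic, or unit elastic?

elastic

Arc ε ≈ -2.679.
|ε| = 2.68 > 1.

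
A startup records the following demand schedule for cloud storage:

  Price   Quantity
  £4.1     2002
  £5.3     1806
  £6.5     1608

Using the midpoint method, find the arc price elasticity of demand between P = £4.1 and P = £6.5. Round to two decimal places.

-0.48

At P = 4.1, Q = 2002; at P = 6.5, Q = 1608.
ΔQ = -394, ΔP = 2.4. Midpoints: P̄ = 5.30, Q̄ = 1805.0.
ε = (ΔQ/ΔP)(P̄/Q̄) = (-394/2.4)(5.30/1805.0).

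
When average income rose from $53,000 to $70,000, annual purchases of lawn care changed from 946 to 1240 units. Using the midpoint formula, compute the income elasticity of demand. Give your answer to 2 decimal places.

ΔQ = 294, ΔI = 17000. Midpoints: Ī = 61,500, Q̄ = 1093.0.
ε_I = (ΔQ/ΔI)(Ī/Q̄) = (294/17000)(61500/1093.0).
ε_I > 0, so the good is normal.

0.97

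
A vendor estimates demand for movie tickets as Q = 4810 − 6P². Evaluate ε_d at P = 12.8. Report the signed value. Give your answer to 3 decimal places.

At P = 12.8, Q = 3826.960.
dQ/dP = −12P = -153.600.
ε = (dQ/dP)(P/Q) = (-153.600)(12.8/3826.960).

-0.514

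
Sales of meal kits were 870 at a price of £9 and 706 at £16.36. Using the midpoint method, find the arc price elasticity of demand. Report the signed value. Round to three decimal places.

-0.359

ΔQ = 706 − 870 = -164; ΔP = 16.36 − 9 = 7.36.
Midpoints: P̄ = 12.68, Q̄ = 788.0.
ε = (ΔQ/ΔP)(P̄/Q̄) = (-164/7.36)(12.68/788.0).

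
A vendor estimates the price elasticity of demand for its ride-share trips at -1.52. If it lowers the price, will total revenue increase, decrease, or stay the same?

increase

|ε| = 1.52 > 1, so demand is elastic. A price cut therefore raises total revenue.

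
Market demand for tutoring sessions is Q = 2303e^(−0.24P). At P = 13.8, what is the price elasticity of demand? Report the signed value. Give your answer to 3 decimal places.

-3.312

At P = 13.8, Q = 83.929.
dQ/dP = −0.24·2303e^(−0.24P) = −0.24Q = -20.143.
ε = (dQ/dP)(P/Q) = (-20.143)(13.8/83.929).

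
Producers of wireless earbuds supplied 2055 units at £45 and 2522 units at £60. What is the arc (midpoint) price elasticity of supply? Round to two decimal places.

ΔQ = 2522 − 2055 = 467; ΔP = 60 − 45 = 15.
Midpoints: P̄ = 52.50, Q̄ = 2288.5.
ε_s = (ΔQ/ΔP)(P̄/Q̄) = (467/15)(52.50/2288.5).

0.71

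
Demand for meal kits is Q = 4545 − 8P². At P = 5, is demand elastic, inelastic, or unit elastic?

Q = 4345, dQ/dP = -80.
ε = (dQ/dP)(P/Q) ≈ -0.092.
|ε| = 0.09 < 1.

inelastic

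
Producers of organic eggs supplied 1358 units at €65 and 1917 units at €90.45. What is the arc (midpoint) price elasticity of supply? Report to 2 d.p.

1.04

ΔQ = 1917 − 1358 = 559; ΔP = 90.45 − 65 = 25.45.
Midpoints: P̄ = 77.72, Q̄ = 1637.5.
ε_s = (ΔQ/ΔP)(P̄/Q̄) = (559/25.45)(77.72/1637.5).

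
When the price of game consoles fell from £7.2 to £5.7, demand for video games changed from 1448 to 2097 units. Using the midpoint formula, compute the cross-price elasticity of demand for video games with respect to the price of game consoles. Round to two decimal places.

ΔQ_x = 2097 − 1448 = 649; ΔP_y = 5.7 − 7.2 = -1.5.
Midpoints: P̄_y = 6.45, Q̄_x = 1772.5.
ε_xy = (ΔQ_x/ΔP_y)(P̄_y/Q̄_x) = (649/-1.5)(6.45/1772.5).

-1.57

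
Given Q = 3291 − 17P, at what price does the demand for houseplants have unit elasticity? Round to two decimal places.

For linear demand Q = a − bP, ε = −bP/(a − bP). |ε| = 1 when bP = a − bP, i.e. P = a/(2b).
P = 3291/(2·17) = 3291/34 = 96.7941.

96.79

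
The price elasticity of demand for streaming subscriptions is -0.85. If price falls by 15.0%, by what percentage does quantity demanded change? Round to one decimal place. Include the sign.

12.8%

%ΔQ ≈ ε × %ΔP = (-0.85)(-15.0%) = 12.75%.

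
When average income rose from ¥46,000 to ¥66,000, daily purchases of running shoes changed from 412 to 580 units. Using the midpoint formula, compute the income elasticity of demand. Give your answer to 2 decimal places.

0.95

ΔQ = 168, ΔI = 20000. Midpoints: Ī = 56,000, Q̄ = 496.0.
ε_I = (ΔQ/ΔI)(Ī/Q̄) = (168/20000)(56000/496.0).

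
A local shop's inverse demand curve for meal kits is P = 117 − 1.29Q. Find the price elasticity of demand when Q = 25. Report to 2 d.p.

At Q = 25, P = 117 − 1.29(25) = 84.75.
dP/dQ = −1.29, so dQ/dP = 1/(−1.29) = -0.775.
ε = (dQ/dP)(P/Q) = (-0.775)(84.75/25).

-2.63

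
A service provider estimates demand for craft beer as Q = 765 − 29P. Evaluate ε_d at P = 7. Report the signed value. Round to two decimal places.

-0.36

At P = 7, Q = 562.
dQ/dP = −29.
ε = (dQ/dP)(P/Q) = (-29)(7/562).
|ε| < 1, so demand is inelastic at this price.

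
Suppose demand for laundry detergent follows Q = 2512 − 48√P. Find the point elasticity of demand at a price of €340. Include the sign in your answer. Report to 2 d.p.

At P = 340, Q = 1626.924.
dQ/dP = −48/(2√P) = -1.302.
ε = (dQ/dP)(P/Q) = (-1.302)(340/1626.924).
|ε| < 1, so demand is inelastic at this price.

-0.27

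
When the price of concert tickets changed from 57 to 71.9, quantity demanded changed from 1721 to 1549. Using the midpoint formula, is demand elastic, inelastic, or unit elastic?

inelastic

Arc ε ≈ -0.455.
|ε| = 0.46 < 1.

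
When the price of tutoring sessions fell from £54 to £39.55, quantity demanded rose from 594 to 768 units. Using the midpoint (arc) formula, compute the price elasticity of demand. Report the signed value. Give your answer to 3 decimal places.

-0.827

ΔQ = 768 − 594 = 174; ΔP = 39.55 − 54 = -14.45.
Midpoints: P̄ = 46.77, Q̄ = 681.0.
ε = (ΔQ/ΔP)(P̄/Q̄) = (174/-14.45)(46.77/681.0).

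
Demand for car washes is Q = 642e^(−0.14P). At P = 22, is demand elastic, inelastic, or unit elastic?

Q = 29.506, dQ/dP = -4.131.
ε = (dQ/dP)(P/Q) ≈ -3.080.
|ε| = 3.08 > 1.

elastic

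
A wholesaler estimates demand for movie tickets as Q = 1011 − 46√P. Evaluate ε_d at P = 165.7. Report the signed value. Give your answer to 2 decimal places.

At P = 165.7, Q = 418.867.
dQ/dP = −46/(2√P) = -1.787.
ε = (dQ/dP)(P/Q) = (-1.787)(165.7/418.867).
|ε| < 1, so demand is inelastic at this price.

-0.71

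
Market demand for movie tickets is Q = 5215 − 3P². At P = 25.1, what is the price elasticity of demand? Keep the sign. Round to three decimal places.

-1.137

At P = 25.1, Q = 3324.970.
dQ/dP = −6P = -150.600.
ε = (dQ/dP)(P/Q) = (-150.600)(25.1/3324.970).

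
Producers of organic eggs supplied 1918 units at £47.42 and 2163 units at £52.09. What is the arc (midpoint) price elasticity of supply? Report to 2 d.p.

ΔQ = 2163 − 1918 = 245; ΔP = 52.09 − 47.42 = 4.67.
Midpoints: P̄ = 49.76, Q̄ = 2040.5.
ε_s = (ΔQ/ΔP)(P̄/Q̄) = (245/4.67)(49.76/2040.5).

1.28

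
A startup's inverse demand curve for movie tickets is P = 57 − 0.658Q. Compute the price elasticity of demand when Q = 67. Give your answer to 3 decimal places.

At Q = 67, P = 57 − 0.658(67) = 12.91.
dP/dQ = −0.658, so dQ/dP = 1/(−0.658) = -1.520.
ε = (dQ/dP)(P/Q) = (-1.520)(12.91/67).

-0.293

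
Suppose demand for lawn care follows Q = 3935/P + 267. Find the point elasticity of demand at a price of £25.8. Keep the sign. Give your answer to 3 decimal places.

At P = 25.8, Q = 419.519.
dQ/dP = −3935/P² = -5.912.
ε = (dQ/dP)(P/Q) = (-5.912)(25.8/419.519).

-0.364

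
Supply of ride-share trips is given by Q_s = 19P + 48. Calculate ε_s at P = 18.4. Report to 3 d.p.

At P = 18.4, Q_s = 397.60.
dQ_s/dP = 19.
ε_s = (dQ_s/dP)(P/Q_s) = (19)(18.4/397.60).

0.879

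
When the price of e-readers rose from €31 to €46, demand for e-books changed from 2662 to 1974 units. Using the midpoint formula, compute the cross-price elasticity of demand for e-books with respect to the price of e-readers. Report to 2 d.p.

-0.76

ΔQ_x = 1974 − 2662 = -688; ΔP_y = 46 − 31 = 15.
Midpoints: P̄_y = 38.50, Q̄_x = 2318.0.
ε_xy = (ΔQ_x/ΔP_y)(P̄_y/Q̄_x) = (-688/15)(38.50/2318.0).
ε_xy < 0, so the goods are complements.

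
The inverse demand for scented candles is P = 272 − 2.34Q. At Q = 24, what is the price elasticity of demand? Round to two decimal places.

-3.84

At Q = 24, P = 272 − 2.34(24) = 215.84.
dP/dQ = −2.34, so dQ/dP = 1/(−2.34) = -0.427.
ε = (dQ/dP)(P/Q) = (-0.427)(215.84/24).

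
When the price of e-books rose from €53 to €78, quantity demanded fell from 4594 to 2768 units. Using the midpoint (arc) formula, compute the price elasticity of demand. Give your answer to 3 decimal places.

ΔQ = 2768 − 4594 = -1826; ΔP = 78 − 53 = 25.
Midpoints: P̄ = 65.50, Q̄ = 3681.0.
ε = (ΔQ/ΔP)(P̄/Q̄) = (-1826/25)(65.50/3681.0).

-1.300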